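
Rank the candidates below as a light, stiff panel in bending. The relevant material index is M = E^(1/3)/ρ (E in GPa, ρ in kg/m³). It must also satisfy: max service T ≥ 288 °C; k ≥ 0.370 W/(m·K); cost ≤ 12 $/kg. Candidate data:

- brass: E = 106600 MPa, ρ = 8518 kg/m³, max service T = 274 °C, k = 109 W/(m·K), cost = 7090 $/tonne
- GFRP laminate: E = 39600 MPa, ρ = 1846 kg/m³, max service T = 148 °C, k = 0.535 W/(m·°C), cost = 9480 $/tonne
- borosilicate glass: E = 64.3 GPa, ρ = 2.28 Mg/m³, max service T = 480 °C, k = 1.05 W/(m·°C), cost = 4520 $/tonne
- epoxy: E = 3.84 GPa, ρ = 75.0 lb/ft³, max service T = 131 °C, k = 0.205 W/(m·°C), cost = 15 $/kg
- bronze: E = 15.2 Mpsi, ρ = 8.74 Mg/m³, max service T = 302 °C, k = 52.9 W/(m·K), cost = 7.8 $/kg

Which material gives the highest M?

Screen on constraints: max service T ≥ 288 °C; k ≥ 0.370 W/(m·K); cost ≤ 12 $/kg. Survivors: borosilicate glass, bronze.
In SI units:
  borosilicate glass: E = 64.30 GPa, ρ = 2280 kg/m³
  bronze: E = 104.8 GPa, ρ = 8740 kg/m³
  borosilicate glass: M = 1.76×10⁻³
  bronze: M = 0.539×10⁻³
The maximum is for borosilicate glass.

borosilicate glass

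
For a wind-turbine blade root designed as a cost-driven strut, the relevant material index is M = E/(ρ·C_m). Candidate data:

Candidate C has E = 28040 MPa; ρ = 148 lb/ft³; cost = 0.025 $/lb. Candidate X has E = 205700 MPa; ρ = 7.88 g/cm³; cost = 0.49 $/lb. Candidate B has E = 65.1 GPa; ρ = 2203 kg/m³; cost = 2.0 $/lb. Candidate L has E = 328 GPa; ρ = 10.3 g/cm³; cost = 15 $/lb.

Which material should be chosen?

candidate C

Putting every candidate on a common basis:
  candidate C: E = 28.04 GPa, ρ = 2371 kg/m³, cost = 0.05511 $/kg
  candidate X: E = 205.7 GPa, ρ = 7880 kg/m³, cost = 1.080 $/kg
  candidate B: E = 65.10 GPa, ρ = 2203 kg/m³, cost = 4.409 $/kg
  candidate L: E = 328.0 GPa, ρ = 10300 kg/m³, cost = 33.07 $/kg
  candidate C: M = 215 MN·m per $
  candidate X: M = 24.2 MN·m per $
  candidate B: M = 6.70 MN·m per $
  candidate L: M = 0.963 MN·m per $
Candidate C has the largest M.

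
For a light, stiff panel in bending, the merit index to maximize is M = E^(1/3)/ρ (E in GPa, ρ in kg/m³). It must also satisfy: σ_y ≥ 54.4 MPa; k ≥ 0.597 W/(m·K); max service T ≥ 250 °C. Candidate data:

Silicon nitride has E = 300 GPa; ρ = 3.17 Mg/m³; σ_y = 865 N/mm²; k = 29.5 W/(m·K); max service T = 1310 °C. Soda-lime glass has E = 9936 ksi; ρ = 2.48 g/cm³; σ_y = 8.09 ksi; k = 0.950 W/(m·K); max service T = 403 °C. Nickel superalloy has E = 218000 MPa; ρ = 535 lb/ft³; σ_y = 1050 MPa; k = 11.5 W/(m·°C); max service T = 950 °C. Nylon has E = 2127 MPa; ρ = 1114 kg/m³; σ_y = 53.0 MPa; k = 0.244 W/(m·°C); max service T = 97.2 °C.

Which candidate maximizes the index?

silicon nitride

Screen on constraints: σ_y ≥ 54.4 MPa; k ≥ 0.597 W/(m·K); max service T ≥ 250 °C. Survivors: silicon nitride, soda-lime glass, nickel superalloy.
Convert each candidate to consistent units, then evaluate M:
  silicon nitride: E = 300.0 GPa, ρ = 3170 kg/m³
  soda-lime glass: E = 68.51 GPa, ρ = 2480 kg/m³
  nickel superalloy: E = 218.0 GPa, ρ = 8570 kg/m³
  silicon nitride: M = 2.11×10⁻³
  soda-lime glass: M = 1.65×10⁻³
  nickel superalloy: M = 0.702×10⁻³
Highest index: silicon nitride.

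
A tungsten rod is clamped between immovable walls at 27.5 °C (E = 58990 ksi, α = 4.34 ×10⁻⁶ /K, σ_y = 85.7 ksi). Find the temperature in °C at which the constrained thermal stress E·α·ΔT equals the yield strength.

E = 58990 ksi = 406.7 GPa.
σ_y = 85.7 ksi = 590.9 MPa.
E·α·ΔT = 590.9 MPa ⇒ ΔT = 590.9 / (406.7×10³ × 4.34×10⁻⁶) = 334.7 K.
T = 27.5 + 334.7 = 362.2 °C.

362 °C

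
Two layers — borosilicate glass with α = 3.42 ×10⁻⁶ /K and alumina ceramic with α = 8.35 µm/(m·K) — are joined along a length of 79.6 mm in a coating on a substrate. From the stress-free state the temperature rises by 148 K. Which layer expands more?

alumina ceramic

α(borosilicate glass) = 3.42×10⁻⁶/K vs α(alumina ceramic) = 8.35×10⁻⁶/K.
Higher α expands more for the same ΔT: alumina ceramic.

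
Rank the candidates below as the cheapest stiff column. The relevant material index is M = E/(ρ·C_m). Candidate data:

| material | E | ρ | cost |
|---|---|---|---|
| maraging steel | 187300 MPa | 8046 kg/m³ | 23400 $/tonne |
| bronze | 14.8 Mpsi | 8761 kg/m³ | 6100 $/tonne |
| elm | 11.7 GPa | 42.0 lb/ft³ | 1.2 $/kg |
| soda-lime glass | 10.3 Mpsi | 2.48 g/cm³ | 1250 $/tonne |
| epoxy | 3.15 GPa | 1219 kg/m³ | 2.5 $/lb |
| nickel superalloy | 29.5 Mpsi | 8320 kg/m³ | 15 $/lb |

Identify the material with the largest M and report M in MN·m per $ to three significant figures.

Normalizing units and computing the index:
  maraging steel: E = 187.3 GPa, ρ = 8046 kg/m³, cost = 23.40 $/kg
  bronze: E = 102.0 GPa, ρ = 8761 kg/m³, cost = 6.100 $/kg
  elm: E = 11.70 GPa, ρ = 672.8 kg/m³, cost = 1.200 $/kg
  soda-lime glass: E = 71.02 GPa, ρ = 2480 kg/m³, cost = 1.250 $/kg
  epoxy: E = 3.150 GPa, ρ = 1219 kg/m³, cost = 5.511 $/kg
  nickel superalloy: E = 203.4 GPa, ρ = 8320 kg/m³, cost = 33.07 $/kg
  soda-lime glass: M = 22.9 MN·m per $
  elm: M = 14.5 MN·m per $
  bronze: M = 1.91 MN·m per $
  maraging steel: M = 0.995 MN·m per $
  nickel superalloy: M = 0.739 MN·m per $
  epoxy: M = 0.469 MN·m per $
Soda-lime glass ranks first.

soda-lime glass, M = 22.9 MN·m per $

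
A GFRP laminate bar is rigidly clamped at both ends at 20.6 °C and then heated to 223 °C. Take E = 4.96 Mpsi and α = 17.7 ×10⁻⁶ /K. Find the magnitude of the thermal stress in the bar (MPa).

123 MPa

E = 4.96 Mpsi = 34.20 GPa.
ΔT = 202.4 K. Constrained thermal stress σ = E·α·ΔT = 34.20×10³ MPa × 17.7×10⁻⁶ × 202.4 = 123 MPa (compressive).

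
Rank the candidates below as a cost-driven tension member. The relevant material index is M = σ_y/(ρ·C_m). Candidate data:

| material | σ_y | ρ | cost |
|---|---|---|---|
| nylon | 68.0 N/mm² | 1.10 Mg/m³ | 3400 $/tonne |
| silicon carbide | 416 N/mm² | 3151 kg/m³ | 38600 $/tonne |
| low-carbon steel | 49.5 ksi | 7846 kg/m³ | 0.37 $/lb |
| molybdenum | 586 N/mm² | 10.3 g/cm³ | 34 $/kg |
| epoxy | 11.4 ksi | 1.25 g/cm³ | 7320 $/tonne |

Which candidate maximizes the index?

Putting every candidate on a common basis:
  nylon: σ_y = 68.00 MPa, ρ = 1100 kg/m³, cost = 3.400 $/kg
  silicon carbide: σ_y = 416.0 MPa, ρ = 3151 kg/m³, cost = 38.60 $/kg
  low-carbon steel: σ_y = 341.3 MPa, ρ = 7846 kg/m³, cost = 0.8157 $/kg
  molybdenum: σ_y = 586.0 MPa, ρ = 10300 kg/m³, cost = 34.00 $/kg
  epoxy: σ_y = 78.60 MPa, ρ = 1250 kg/m³, cost = 7.320 $/kg
  low-carbon steel: M = 53.3 kN·m per $
  nylon: M = 18.2 kN·m per $
  epoxy: M = 8.59 kN·m per $
  silicon carbide: M = 3.42 kN·m per $
  molybdenum: M = 1.67 kN·m per $
Low-carbon steel has the largest M.

low-carbon steel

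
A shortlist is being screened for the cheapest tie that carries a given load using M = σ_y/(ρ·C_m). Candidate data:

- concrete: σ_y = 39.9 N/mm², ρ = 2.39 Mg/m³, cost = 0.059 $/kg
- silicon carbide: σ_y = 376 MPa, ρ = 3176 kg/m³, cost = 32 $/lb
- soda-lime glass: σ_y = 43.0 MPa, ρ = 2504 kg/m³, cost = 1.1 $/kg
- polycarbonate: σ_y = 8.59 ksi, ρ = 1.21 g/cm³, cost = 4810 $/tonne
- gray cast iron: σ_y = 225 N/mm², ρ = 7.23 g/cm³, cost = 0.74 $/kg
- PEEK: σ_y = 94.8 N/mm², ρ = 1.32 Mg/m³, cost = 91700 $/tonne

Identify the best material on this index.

Putting every candidate on a common basis:
  concrete: σ_y = 39.90 MPa, ρ = 2390 kg/m³, cost = 0.05900 $/kg
  silicon carbide: σ_y = 376.0 MPa, ρ = 3176 kg/m³, cost = 70.55 $/kg
  soda-lime glass: σ_y = 43.00 MPa, ρ = 2504 kg/m³, cost = 1.100 $/kg
  polycarbonate: σ_y = 59.23 MPa, ρ = 1210 kg/m³, cost = 4.810 $/kg
  gray cast iron: σ_y = 225.0 MPa, ρ = 7230 kg/m³, cost = 0.7400 $/kg
  PEEK: σ_y = 94.80 MPa, ρ = 1320 kg/m³, cost = 91.70 $/kg
  concrete: M = 283 kN·m per $
  gray cast iron: M = 42.1 kN·m per $
  soda-lime glass: M = 15.6 kN·m per $
  polycarbonate: M = 10.2 kN·m per $
  silicon carbide: M = 1.68 kN·m per $
  PEEK: M = 0.783 kN·m per $
Concrete ranks first.

concrete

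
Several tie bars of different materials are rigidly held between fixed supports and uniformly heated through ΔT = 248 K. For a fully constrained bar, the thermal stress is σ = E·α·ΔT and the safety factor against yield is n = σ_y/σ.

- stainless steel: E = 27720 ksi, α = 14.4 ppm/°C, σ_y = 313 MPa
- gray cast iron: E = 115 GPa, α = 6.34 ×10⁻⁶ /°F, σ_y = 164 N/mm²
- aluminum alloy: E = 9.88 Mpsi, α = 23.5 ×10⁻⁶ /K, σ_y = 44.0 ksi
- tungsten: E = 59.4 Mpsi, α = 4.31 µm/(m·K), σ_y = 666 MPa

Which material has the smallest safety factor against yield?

stainless steel

In consistent units (E in GPa, α in ×10⁻⁶/K, σ_y in MPa):
  stainless steel: E = 191.1, α = 14.4, σ_y = 313.0 → σ = 683 MPa, n = 0.459
  gray cast iron: E = 115.0, α = 11.4, σ_y = 164.0 → σ = 325 MPa, n = 0.504
  aluminum alloy: E = 68.12, α = 23.5, σ_y = 303.4 → σ = 397 MPa, n = 0.764
  tungsten: E = 409.5, α = 4.31, σ_y = 666.0 → σ = 438 MPa, n = 1.52
Smallest n: stainless steel with n = 0.459.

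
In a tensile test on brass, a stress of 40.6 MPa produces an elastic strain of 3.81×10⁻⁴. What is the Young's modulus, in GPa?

107 GPa

E = σ/ε = 40.6 MPa / 3.81×10⁻⁴ = 106600 MPa = 107 GPa.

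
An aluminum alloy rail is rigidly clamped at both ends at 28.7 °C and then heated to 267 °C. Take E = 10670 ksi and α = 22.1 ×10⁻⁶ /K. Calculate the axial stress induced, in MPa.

E = 10670 ksi = 73.57 GPa.
ΔT = 238.3 K. Constrained thermal stress σ = E·α·ΔT = 73.57×10³ MPa × 22.1×10⁻⁶ × 238.3 = 387 MPa (compressive).

387 MPa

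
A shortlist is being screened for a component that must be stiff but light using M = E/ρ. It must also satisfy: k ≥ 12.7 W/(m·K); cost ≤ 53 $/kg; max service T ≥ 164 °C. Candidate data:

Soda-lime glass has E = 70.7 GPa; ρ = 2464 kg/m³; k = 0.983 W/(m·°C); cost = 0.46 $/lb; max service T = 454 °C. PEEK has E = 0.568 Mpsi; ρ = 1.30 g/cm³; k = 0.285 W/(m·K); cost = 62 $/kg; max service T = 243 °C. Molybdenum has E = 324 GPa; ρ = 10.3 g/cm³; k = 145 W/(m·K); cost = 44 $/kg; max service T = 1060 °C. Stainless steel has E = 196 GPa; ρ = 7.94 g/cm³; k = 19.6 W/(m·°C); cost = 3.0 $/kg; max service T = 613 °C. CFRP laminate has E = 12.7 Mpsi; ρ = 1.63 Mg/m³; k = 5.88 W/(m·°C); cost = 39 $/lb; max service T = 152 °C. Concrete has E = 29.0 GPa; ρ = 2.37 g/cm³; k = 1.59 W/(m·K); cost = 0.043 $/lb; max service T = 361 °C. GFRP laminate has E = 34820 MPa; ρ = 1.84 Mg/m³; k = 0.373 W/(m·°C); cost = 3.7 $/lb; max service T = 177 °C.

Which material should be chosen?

molybdenum

Screen on constraints: k ≥ 12.7 W/(m·K); cost ≤ 53 $/kg; max service T ≥ 164 °C. Survivors: molybdenum, stainless steel.
Putting every candidate on a common basis:
  molybdenum: E = 324.0 GPa, ρ = 10300 kg/m³
  stainless steel: E = 196.0 GPa, ρ = 7940 kg/m³
  molybdenum: M = 31.5 MN·m/kg
  stainless steel: M = 24.7 MN·m/kg
Molybdenum ranks first.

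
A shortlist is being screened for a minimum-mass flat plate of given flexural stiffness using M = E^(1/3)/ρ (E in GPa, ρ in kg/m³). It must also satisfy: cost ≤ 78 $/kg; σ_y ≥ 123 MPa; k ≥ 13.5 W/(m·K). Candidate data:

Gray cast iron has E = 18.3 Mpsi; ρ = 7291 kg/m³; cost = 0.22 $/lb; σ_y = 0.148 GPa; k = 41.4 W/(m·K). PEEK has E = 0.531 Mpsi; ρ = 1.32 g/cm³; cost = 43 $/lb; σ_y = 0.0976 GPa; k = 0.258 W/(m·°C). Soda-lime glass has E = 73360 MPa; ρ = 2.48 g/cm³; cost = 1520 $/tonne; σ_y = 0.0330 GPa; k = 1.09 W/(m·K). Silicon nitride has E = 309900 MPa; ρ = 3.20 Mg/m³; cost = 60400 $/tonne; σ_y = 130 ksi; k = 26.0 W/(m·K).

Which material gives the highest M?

Screen on constraints: cost ≤ 78 $/kg; σ_y ≥ 123 MPa; k ≥ 13.5 W/(m·K). Survivors: gray cast iron, silicon nitride.
Normalizing units and computing the index:
  gray cast iron: E = 126.2 GPa, ρ = 7291 kg/m³
  silicon nitride: E = 309.9 GPa, ρ = 3200 kg/m³
  silicon nitride: M = 2.11×10⁻³
  gray cast iron: M = 0.688×10⁻³
Highest index: silicon nitride.

silicon nitride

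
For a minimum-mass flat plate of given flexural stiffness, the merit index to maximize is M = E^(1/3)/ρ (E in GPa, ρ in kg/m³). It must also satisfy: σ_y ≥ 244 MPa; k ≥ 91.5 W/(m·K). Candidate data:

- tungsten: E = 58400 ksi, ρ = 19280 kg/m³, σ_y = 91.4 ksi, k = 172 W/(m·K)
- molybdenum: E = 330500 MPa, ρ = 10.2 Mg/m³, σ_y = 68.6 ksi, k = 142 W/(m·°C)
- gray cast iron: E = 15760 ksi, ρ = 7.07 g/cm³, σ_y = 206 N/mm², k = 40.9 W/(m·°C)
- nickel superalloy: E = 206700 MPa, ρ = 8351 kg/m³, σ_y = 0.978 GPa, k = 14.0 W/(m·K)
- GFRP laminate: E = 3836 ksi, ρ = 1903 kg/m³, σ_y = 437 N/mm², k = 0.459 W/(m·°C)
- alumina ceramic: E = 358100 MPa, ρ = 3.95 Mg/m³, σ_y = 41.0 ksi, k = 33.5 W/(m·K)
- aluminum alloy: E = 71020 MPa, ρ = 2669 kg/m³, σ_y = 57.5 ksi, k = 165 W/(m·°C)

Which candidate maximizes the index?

aluminum alloy

Screen on constraints: σ_y ≥ 244 MPa; k ≥ 91.5 W/(m·K). Survivors: tungsten, molybdenum, aluminum alloy.
Putting every candidate on a common basis:
  tungsten: E = 402.7 GPa, ρ = 19280 kg/m³
  molybdenum: E = 330.5 GPa, ρ = 10200 kg/m³
  aluminum alloy: E = 71.02 GPa, ρ = 2669 kg/m³
  aluminum alloy: M = 1.55×10⁻³
  molybdenum: M = 0.678×10⁻³
  tungsten: M = 0.383×10⁻³
Aluminum alloy ranks first.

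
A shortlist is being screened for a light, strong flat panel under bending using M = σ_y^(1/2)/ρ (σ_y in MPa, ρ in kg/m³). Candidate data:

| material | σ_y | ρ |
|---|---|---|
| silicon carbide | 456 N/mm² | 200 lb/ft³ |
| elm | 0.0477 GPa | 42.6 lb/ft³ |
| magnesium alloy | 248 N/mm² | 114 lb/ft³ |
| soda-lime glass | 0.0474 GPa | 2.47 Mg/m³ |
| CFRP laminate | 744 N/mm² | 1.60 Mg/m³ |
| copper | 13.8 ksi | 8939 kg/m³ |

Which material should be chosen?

Convert each candidate to consistent units, then evaluate M:
  silicon carbide: σ_y = 456.0 MPa, ρ = 3204 kg/m³
  elm: σ_y = 47.70 MPa, ρ = 682.4 kg/m³
  magnesium alloy: σ_y = 248.0 MPa, ρ = 1826 kg/m³
  soda-lime glass: σ_y = 47.40 MPa, ρ = 2470 kg/m³
  CFRP laminate: σ_y = 744.0 MPa, ρ = 1600 kg/m³
  copper: σ_y = 95.15 MPa, ρ = 8939 kg/m³
  CFRP laminate: M = 17.0×10⁻³
  elm: M = 10.1×10⁻³
  magnesium alloy: M = 8.62×10⁻³
  silicon carbide: M = 6.67×10⁻³
  soda-lime glass: M = 2.79×10⁻³
  copper: M = 1.09×10⁻³
The maximum is for CFRP laminate.

CFRP laminate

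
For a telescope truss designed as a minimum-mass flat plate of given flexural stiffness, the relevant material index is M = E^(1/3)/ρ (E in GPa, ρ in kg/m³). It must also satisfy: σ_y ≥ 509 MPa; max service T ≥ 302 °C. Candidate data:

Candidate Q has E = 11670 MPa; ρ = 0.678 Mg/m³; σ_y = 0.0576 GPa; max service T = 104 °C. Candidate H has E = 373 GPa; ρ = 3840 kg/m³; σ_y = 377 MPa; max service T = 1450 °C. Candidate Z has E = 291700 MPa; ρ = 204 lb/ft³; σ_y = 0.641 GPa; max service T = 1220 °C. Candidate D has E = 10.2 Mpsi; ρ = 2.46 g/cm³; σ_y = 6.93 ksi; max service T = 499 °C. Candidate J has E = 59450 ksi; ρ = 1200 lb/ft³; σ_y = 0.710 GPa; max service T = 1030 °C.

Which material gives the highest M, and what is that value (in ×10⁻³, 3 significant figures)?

Screen on constraints: σ_y ≥ 509 MPa; max service T ≥ 302 °C. Survivors: candidate Z, candidate J.
In SI units:
  candidate Z: E = 291.7 GPa, ρ = 3268 kg/m³
  candidate J: E = 409.9 GPa, ρ = 19220 kg/m³
  candidate Z: M = 2.03×10⁻³
  candidate J: M = 0.386×10⁻³
Highest index: candidate Z.

candidate Z, M = 2.03×10⁻³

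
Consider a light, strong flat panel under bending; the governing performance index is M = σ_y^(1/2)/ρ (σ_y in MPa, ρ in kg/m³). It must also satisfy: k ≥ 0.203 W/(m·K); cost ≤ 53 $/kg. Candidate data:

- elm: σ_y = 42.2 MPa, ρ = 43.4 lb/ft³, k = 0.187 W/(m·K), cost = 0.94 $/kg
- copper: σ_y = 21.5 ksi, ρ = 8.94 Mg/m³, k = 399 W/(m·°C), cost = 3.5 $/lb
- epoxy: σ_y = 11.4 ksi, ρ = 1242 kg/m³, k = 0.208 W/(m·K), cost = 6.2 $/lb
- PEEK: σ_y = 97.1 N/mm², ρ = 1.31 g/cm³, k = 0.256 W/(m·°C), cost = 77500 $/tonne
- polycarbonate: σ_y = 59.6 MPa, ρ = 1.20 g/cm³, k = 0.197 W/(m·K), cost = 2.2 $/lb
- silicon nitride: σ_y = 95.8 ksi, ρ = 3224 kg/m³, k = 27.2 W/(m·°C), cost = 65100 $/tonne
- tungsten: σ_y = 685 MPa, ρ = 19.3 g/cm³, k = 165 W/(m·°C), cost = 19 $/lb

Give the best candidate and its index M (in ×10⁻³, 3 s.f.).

epoxy, M = 7.14×10⁻³

Screen on constraints: k ≥ 0.203 W/(m·K); cost ≤ 53 $/kg. Survivors: copper, epoxy, tungsten.
Putting every candidate on a common basis:
  copper: σ_y = 148.2 MPa, ρ = 8940 kg/m³
  epoxy: σ_y = 78.60 MPa, ρ = 1242 kg/m³
  tungsten: σ_y = 685.0 MPa, ρ = 19300 kg/m³
  epoxy: M = 7.14×10⁻³
  copper: M = 1.36×10⁻³
  tungsten: M = 1.36×10⁻³
Epoxy ranks first.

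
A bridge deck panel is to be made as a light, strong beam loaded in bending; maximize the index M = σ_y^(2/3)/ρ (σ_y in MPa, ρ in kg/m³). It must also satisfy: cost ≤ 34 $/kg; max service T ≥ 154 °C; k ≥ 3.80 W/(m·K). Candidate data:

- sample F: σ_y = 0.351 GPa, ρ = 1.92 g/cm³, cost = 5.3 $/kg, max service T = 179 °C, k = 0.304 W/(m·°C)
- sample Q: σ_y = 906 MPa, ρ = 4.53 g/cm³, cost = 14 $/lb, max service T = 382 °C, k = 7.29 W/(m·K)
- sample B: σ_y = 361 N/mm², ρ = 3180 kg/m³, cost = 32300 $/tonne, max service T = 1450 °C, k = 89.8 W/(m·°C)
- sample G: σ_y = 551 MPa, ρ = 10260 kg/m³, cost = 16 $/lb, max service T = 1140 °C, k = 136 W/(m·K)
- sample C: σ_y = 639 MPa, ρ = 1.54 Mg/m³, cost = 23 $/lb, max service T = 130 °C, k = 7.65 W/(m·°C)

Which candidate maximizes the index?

sample Q

Screen on constraints: cost ≤ 34 $/kg; max service T ≥ 154 °C; k ≥ 3.80 W/(m·K). Survivors: sample Q, sample B.
Putting every candidate on a common basis:
  sample Q: σ_y = 906.0 MPa, ρ = 4530 kg/m³
  sample B: σ_y = 361.0 MPa, ρ = 3180 kg/m³
  sample Q: M = 20.7×10⁻³
  sample B: M = 15.9×10⁻³
Highest index: sample Q.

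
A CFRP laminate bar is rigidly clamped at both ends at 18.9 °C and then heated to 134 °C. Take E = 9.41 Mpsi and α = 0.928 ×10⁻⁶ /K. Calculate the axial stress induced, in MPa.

E = 9.41 Mpsi = 64.88 GPa.
ΔT = 115.1 K. Constrained thermal stress σ = E·α·ΔT = 64.88×10³ MPa × 0.928×10⁻⁶ × 115.1 = 6.93 MPa (compressive).

6.93 MPa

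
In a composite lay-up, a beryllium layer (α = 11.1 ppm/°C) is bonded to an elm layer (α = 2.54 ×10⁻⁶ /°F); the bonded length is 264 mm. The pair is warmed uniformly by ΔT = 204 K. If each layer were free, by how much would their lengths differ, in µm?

elm: α = 2.54×10⁻⁶/°F × 9/5 = 4.57×10⁻⁶/K.
Δα = |11.1 − 4.57|×10⁻⁶/K = 6.53×10⁻⁶/K.
ΔL_mismatch = Δα·L·ΔT = 6.53×10⁻⁶ × 264.0 mm × 204.0 K = 352 µm.

352 µm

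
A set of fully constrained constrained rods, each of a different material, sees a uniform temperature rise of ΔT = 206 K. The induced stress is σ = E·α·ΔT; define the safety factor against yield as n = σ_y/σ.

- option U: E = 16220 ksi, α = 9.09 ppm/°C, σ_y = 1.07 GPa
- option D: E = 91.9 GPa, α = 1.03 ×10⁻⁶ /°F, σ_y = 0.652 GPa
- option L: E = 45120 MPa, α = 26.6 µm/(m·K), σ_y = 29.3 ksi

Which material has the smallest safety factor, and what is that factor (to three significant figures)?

option L, n = 0.817

Converting E to GPa, α to ×10⁻⁶/K, σ_y to MPa, then σ and n for each:
  option U: E = 111.8, α = 9.09, σ_y = 1070 → σ = 209 MPa, n = 5.11
  option D: E = 91.90, α = 1.85, σ_y = 652.0 → σ = 35.1 MPa, n = 18.6
  option L: E = 45.12, α = 26.6, σ_y = 202.0 → σ = 247 MPa, n = 0.817
Option L has the lowest safety factor, n = 0.817.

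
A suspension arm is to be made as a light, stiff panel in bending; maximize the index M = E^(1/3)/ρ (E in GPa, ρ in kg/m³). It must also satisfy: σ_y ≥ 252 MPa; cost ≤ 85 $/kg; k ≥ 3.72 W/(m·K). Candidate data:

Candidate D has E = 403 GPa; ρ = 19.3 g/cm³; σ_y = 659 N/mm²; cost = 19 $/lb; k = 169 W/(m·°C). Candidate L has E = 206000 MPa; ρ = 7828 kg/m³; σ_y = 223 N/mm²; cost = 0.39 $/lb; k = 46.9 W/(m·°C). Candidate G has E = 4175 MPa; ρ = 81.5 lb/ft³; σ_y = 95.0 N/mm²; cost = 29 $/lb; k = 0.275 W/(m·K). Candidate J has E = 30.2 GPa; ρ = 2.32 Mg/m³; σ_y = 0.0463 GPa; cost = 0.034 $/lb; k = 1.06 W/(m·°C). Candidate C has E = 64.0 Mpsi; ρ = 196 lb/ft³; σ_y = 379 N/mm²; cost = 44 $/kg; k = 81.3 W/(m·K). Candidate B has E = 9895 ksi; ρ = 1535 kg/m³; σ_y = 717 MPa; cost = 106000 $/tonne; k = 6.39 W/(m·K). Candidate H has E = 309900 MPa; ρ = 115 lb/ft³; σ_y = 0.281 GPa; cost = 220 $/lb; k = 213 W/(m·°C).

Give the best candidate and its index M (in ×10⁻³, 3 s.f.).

Screen on constraints: σ_y ≥ 252 MPa; cost ≤ 85 $/kg; k ≥ 3.72 W/(m·K). Survivors: candidate D, candidate C.
Normalizing units and computing the index:
  candidate D: E = 403.0 GPa, ρ = 19300 kg/m³
  candidate C: E = 441.3 GPa, ρ = 3140 kg/m³
  candidate C: M = 2.42×10⁻³
  candidate D: M = 0.383×10⁻³
Highest index: candidate C.

candidate C, M = 2.42×10⁻³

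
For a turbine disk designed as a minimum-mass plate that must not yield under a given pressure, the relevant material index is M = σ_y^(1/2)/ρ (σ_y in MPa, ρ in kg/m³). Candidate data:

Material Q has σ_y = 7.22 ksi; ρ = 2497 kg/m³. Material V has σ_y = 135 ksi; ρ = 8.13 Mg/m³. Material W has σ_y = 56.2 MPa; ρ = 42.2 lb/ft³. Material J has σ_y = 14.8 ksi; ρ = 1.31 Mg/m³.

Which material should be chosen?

material W

Normalizing units and computing the index:
  material Q: σ_y = 49.78 MPa, ρ = 2497 kg/m³
  material V: σ_y = 930.8 MPa, ρ = 8130 kg/m³
  material W: σ_y = 56.20 MPa, ρ = 676.0 kg/m³
  material J: σ_y = 102.0 MPa, ρ = 1310 kg/m³
  material W: M = 11.1×10⁻³
  material J: M = 7.71×10⁻³
  material V: M = 3.75×10⁻³
  material Q: M = 2.83×10⁻³
The maximum is for material W.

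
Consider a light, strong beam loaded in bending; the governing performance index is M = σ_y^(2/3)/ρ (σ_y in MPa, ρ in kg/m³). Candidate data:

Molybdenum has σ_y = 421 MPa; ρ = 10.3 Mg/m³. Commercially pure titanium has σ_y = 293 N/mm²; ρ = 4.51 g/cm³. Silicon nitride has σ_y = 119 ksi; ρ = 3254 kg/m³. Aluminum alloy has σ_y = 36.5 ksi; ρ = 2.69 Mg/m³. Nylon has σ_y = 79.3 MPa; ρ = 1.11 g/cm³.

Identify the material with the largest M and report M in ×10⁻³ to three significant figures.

Convert each candidate to consistent units, then evaluate M:
  molybdenum: σ_y = 421.0 MPa, ρ = 10300 kg/m³
  commercially pure titanium: σ_y = 293.0 MPa, ρ = 4510 kg/m³
  silicon nitride: σ_y = 820.5 MPa, ρ = 3254 kg/m³
  aluminum alloy: σ_y = 251.7 MPa, ρ = 2690 kg/m³
  nylon: σ_y = 79.30 MPa, ρ = 1110 kg/m³
  silicon nitride: M = 26.9×10⁻³
  nylon: M = 16.6×10⁻³
  aluminum alloy: M = 14.8×10⁻³
  commercially pure titanium: M = 9.78×10⁻³
  molybdenum: M = 5.45×10⁻³
The maximum is for silicon nitride.

silicon nitride, M = 26.9×10⁻³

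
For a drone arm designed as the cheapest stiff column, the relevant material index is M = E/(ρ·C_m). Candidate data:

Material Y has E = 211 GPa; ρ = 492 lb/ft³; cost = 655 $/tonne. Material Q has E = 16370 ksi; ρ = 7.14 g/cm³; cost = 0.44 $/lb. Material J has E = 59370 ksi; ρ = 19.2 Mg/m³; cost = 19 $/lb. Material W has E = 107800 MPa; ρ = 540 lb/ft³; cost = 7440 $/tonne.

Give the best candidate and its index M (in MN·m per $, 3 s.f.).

In SI units:
  material Y: E = 211.0 GPa, ρ = 7881 kg/m³, cost = 0.6550 $/kg
  material Q: E = 112.9 GPa, ρ = 7140 kg/m³, cost = 0.9700 $/kg
  material J: E = 409.3 GPa, ρ = 19200 kg/m³, cost = 41.89 $/kg
  material W: E = 107.8 GPa, ρ = 8650 kg/m³, cost = 7.440 $/kg
  material Y: M = 40.9 MN·m per $
  material Q: M = 16.3 MN·m per $
  material W: M = 1.68 MN·m per $
  material J: M = 0.509 MN·m per $
Material Y ranks first.

material Y, M = 40.9 MN·m per $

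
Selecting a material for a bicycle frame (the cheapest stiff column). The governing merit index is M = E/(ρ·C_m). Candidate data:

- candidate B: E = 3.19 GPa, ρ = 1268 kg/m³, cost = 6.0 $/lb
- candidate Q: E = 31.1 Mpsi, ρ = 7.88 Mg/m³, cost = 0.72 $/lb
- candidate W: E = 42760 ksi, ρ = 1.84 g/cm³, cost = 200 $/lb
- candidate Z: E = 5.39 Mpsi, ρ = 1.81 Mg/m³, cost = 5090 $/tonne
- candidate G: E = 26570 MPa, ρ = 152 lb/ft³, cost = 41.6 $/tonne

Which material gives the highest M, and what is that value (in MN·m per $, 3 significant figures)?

Convert each candidate to consistent units, then evaluate M:
  candidate B: E = 3.190 GPa, ρ = 1268 kg/m³, cost = 13.23 $/kg
  candidate Q: E = 214.4 GPa, ρ = 7880 kg/m³, cost = 1.587 $/kg
  candidate W: E = 294.8 GPa, ρ = 1840 kg/m³, cost = 440.9 $/kg
  candidate Z: E = 37.16 GPa, ρ = 1810 kg/m³, cost = 5.090 $/kg
  candidate G: E = 26.57 GPa, ρ = 2435 kg/m³, cost = 0.04160 $/kg
  candidate G: M = 262 MN·m per $
  candidate Q: M = 17.1 MN·m per $
  candidate Z: M = 4.03 MN·m per $
  candidate W: M = 0.363 MN·m per $
  candidate B: M = 0.190 MN·m per $
Highest index: candidate G.

candidate G, M = 262 MN·m per $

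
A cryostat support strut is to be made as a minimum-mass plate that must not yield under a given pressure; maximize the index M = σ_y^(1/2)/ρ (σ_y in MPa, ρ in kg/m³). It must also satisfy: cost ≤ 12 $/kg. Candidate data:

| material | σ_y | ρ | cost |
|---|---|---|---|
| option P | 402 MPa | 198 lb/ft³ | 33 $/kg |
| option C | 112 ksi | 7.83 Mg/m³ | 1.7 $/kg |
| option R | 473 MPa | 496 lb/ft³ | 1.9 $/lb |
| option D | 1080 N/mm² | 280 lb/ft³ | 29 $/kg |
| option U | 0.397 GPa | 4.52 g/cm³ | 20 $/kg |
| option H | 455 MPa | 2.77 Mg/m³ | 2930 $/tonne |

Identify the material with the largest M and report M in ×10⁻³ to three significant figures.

option H, M = 7.70×10⁻³

Screen on constraints: cost ≤ 12 $/kg. Survivors: option C, option R, option H.
Convert each candidate to consistent units, then evaluate M:
  option C: σ_y = 772.2 MPa, ρ = 7830 kg/m³
  option R: σ_y = 473.0 MPa, ρ = 7945 kg/m³
  option H: σ_y = 455.0 MPa, ρ = 2770 kg/m³
  option H: M = 7.70×10⁻³
  option C: M = 3.55×10⁻³
  option R: M = 2.74×10⁻³
Option H has the largest M.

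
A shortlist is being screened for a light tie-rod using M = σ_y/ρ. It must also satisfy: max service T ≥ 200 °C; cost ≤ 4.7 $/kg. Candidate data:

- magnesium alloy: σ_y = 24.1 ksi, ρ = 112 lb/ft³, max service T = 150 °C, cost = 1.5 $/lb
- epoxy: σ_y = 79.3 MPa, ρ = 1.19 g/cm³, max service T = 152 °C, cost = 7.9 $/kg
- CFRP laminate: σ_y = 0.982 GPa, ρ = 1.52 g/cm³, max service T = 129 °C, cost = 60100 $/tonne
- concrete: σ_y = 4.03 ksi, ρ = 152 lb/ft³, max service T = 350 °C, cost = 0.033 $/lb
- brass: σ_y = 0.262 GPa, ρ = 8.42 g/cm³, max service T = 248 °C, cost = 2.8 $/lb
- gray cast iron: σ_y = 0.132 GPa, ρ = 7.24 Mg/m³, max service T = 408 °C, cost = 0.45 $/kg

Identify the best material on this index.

gray cast iron

Screen on constraints: max service T ≥ 200 °C; cost ≤ 4.7 $/kg. Survivors: concrete, gray cast iron.
Normalizing units and computing the index:
  concrete: σ_y = 27.79 MPa, ρ = 2435 kg/m³
  gray cast iron: σ_y = 132.0 MPa, ρ = 7240 kg/m³
  gray cast iron: M = 18.2 kN·m/kg
  concrete: M = 11.4 kN·m/kg
Gray cast iron has the largest M.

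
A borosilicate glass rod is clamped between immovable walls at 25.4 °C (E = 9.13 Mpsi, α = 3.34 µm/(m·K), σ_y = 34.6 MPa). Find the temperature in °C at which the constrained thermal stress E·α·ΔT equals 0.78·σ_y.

E = 9.13 Mpsi = 62.95 GPa.
E·α·ΔT = 26.99 MPa ⇒ ΔT = 26.99 / (62.95×10³ × 3.34×10⁻⁶) = 128.4 K.
T = 25.4 + 128.4 = 153.8 °C.

154 °C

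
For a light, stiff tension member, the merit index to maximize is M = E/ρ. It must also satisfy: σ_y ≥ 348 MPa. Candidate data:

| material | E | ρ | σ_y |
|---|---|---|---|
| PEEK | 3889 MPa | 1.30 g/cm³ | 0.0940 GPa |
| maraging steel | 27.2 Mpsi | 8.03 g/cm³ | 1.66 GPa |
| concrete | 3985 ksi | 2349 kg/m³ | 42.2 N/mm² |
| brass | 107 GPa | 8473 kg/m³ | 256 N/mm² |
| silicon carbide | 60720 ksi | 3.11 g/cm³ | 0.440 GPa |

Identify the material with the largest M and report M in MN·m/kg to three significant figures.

silicon carbide, M = 135 MN·m/kg

Screen on constraints: σ_y ≥ 348 MPa. Survivors: maraging steel, silicon carbide.
In SI units:
  maraging steel: E = 187.5 GPa, ρ = 8030 kg/m³
  silicon carbide: E = 418.6 GPa, ρ = 3110 kg/m³
  silicon carbide: M = 135 MN·m/kg
  maraging steel: M = 23.4 MN·m/kg
The maximum is for silicon carbide.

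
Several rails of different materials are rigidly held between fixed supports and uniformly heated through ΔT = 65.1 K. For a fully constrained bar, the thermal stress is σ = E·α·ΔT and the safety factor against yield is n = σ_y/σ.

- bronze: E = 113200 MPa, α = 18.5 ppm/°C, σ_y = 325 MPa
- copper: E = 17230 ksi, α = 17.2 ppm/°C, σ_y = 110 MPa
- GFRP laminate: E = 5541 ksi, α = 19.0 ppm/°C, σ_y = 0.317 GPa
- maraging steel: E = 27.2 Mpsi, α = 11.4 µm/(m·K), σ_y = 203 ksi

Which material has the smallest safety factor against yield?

Per material, after unit conversion:
  bronze: E = 113.2, α = 18.5, σ_y = 325.0 → σ = 136 MPa, n = 2.38
  copper: E = 118.8, α = 17.2, σ_y = 110.0 → σ = 133 MPa, n = 0.827
  GFRP laminate: E = 38.20, α = 19.0, σ_y = 317.0 → σ = 47.3 MPa, n = 6.71
  maraging steel: E = 187.5, α = 11.4, σ_y = 1400 → σ = 139 MPa, n = 10.1
Smallest n: copper with n = 0.827.

copper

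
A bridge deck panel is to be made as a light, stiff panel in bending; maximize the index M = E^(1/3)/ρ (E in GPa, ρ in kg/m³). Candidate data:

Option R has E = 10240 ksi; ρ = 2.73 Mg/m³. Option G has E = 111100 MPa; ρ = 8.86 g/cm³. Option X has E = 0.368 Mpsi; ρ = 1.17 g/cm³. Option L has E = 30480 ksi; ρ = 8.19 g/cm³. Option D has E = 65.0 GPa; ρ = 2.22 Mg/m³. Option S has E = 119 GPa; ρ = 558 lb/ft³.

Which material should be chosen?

After converting to SI:
  option R: E = 70.60 GPa, ρ = 2730 kg/m³
  option G: E = 111.1 GPa, ρ = 8860 kg/m³
  option X: E = 2.537 GPa, ρ = 1170 kg/m³
  option L: E = 210.2 GPa, ρ = 8190 kg/m³
  option D: E = 65.00 GPa, ρ = 2220 kg/m³
  option S: E = 119.0 GPa, ρ = 8938 kg/m³
  option D: M = 1.81×10⁻³
  option R: M = 1.51×10⁻³
  option X: M = 1.17×10⁻³
  option L: M = 0.726×10⁻³
  option S: M = 0.550×10⁻³
  option G: M = 0.543×10⁻³
Option D ranks first.

option D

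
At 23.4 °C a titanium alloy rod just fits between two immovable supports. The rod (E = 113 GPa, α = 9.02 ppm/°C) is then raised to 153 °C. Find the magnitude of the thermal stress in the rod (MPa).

132 MPa

ΔT = 129.6 K. Constrained thermal stress σ = E·α·ΔT = 113.0×10³ MPa × 9.02×10⁻⁶ × 129.6 = 132 MPa (compressive).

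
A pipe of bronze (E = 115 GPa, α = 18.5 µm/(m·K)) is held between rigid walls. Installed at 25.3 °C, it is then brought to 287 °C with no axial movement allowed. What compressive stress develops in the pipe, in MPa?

557 MPa

ΔT = 261.7 K. Constrained thermal stress σ = E·α·ΔT = 115.0×10³ MPa × 18.5×10⁻⁶ × 261.7 = 557 MPa (compressive).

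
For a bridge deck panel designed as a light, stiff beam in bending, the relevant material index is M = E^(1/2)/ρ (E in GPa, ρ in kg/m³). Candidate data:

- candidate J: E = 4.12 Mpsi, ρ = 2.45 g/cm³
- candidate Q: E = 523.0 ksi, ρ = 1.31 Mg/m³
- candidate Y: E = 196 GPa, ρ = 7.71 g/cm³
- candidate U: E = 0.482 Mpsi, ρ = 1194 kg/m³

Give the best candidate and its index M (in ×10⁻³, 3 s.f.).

Putting every candidate on a common basis:
  candidate J: E = 28.41 GPa, ρ = 2450 kg/m³
  candidate Q: E = 3.606 GPa, ρ = 1310 kg/m³
  candidate Y: E = 196.0 GPa, ρ = 7710 kg/m³
  candidate U: E = 3.323 GPa, ρ = 1194 kg/m³
  candidate J: M = 2.18×10⁻³
  candidate Y: M = 1.82×10⁻³
  candidate U: M = 1.53×10⁻³
  candidate Q: M = 1.45×10⁻³
The maximum is for candidate J.

candidate J, M = 2.18×10⁻³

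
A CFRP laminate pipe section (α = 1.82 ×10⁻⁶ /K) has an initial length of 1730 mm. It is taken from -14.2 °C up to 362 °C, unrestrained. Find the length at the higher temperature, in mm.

1731.2 mm

ΔT = 362 − (-14.2) = 376.2 K.
ΔL = α·L₀·ΔT = 1.82×10⁻⁶ × 1730 mm × 376.2 K = 1.18 mm.
L = L₀ + ΔL = 1730 + 1.18 = 1731.2 mm.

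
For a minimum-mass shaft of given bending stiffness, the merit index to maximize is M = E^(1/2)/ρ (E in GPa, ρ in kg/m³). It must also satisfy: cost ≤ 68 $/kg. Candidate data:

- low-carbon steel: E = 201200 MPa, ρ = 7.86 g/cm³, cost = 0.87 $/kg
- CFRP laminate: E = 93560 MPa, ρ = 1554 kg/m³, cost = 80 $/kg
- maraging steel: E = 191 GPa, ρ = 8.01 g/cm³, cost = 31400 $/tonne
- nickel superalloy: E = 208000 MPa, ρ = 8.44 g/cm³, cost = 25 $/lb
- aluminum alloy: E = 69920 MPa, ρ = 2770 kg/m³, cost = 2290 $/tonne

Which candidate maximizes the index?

Screen on constraints: cost ≤ 68 $/kg. Survivors: low-carbon steel, maraging steel, nickel superalloy, aluminum alloy.
Convert each candidate to consistent units, then evaluate M:
  low-carbon steel: E = 201.2 GPa, ρ = 7860 kg/m³
  maraging steel: E = 191.0 GPa, ρ = 8010 kg/m³
  nickel superalloy: E = 208.0 GPa, ρ = 8440 kg/m³
  aluminum alloy: E = 69.92 GPa, ρ = 2770 kg/m³
  aluminum alloy: M = 3.02×10⁻³
  low-carbon steel: M = 1.80×10⁻³
  maraging steel: M = 1.73×10⁻³
  nickel superalloy: M = 1.71×10⁻³
The maximum is for aluminum alloy.

aluminum alloy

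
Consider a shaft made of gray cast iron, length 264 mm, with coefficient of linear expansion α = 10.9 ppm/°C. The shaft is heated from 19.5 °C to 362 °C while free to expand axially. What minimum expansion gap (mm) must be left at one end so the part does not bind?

ΔT = 362 − 19.5 = 342.5 K.
ΔL = α·L₀·ΔT = 10.9×10⁻⁶ × 264 mm × 342.5 K = 0.986 mm.

0.986 mm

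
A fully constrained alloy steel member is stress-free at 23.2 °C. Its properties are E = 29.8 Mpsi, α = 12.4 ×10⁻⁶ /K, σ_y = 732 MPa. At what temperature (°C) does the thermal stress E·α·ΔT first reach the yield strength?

E = 29.8 Mpsi = 205.5 GPa.
E·α·ΔT = 732.0 MPa ⇒ ΔT = 732.0 / (205.5×10³ × 12.4×10⁻⁶) = 287.3 K.
T = 23.2 + 287.3 = 310.5 °C.

311 °C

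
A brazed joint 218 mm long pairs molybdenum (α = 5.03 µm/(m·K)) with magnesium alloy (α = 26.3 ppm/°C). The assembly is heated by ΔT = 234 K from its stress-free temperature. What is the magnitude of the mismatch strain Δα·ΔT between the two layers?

4.98×10⁻³

Δα = |5.03 − 26.3|×10⁻⁶/K = 21.3×10⁻⁶/K.
Mismatch strain = Δα·ΔT = 21.3×10⁻⁶ × 234.0 = 4.98×10⁻³.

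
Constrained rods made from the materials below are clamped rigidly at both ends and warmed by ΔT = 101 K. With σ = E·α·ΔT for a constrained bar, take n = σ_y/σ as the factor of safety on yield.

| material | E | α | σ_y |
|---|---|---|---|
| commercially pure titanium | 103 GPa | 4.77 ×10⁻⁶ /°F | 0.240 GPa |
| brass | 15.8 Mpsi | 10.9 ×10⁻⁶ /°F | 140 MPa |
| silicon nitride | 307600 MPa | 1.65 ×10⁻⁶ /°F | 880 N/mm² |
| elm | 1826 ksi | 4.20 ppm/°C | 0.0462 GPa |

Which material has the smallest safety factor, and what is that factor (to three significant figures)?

brass, n = 0.649

In consistent units (E in GPa, α in ×10⁻⁶/K, σ_y in MPa):
  commercially pure titanium: E = 103.0, α = 8.59, σ_y = 240.0 → σ = 89.3 MPa, n = 2.69
  brass: E = 108.9, α = 19.6, σ_y = 140.0 → σ = 216 MPa, n = 0.649
  silicon nitride: E = 307.6, α = 2.97, σ_y = 880.0 → σ = 92.3 MPa, n = 9.54
  elm: E = 12.59, α = 4.20, σ_y = 46.20 → σ = 5.34 MPa, n = 8.65
The minimum is brass at n = 0.649.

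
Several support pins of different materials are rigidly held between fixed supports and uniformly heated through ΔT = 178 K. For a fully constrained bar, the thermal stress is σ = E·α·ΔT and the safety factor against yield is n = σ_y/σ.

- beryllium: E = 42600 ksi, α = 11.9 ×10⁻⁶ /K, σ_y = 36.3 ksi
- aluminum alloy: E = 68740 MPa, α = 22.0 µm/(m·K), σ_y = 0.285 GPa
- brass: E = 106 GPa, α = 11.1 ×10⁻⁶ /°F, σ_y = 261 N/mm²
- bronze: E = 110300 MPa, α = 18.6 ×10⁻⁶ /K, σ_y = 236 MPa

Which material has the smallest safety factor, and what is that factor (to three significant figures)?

In consistent units (E in GPa, α in ×10⁻⁶/K, σ_y in MPa):
  beryllium: E = 293.7, α = 11.9, σ_y = 250.3 → σ = 622 MPa, n = 0.402
  aluminum alloy: E = 68.74, α = 22.0, σ_y = 285.0 → σ = 269 MPa, n = 1.06
  brass: E = 106.0, α = 20.0, σ_y = 261.0 → σ = 377 MPa, n = 0.692
  bronze: E = 110.3, α = 18.6, σ_y = 236.0 → σ = 365 MPa, n = 0.646
Beryllium has the lowest safety factor, n = 0.402.

beryllium, n = 0.402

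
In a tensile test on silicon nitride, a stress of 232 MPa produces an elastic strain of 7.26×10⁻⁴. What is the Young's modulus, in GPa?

320 GPa

E = σ/ε = 232 MPa / 7.26×10⁻⁴ = 319600 MPa = 320 GPa.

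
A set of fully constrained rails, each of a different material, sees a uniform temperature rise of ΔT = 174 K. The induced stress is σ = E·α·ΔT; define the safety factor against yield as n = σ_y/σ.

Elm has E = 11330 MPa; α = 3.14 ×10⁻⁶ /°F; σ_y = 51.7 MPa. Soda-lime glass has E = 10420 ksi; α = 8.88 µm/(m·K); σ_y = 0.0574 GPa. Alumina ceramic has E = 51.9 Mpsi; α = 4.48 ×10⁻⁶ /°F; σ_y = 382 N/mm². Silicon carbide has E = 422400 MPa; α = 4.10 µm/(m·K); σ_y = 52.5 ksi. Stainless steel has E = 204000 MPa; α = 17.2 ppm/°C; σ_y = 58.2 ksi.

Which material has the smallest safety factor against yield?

soda-lime glass

In consistent units (E in GPa, α in ×10⁻⁶/K, σ_y in MPa):
  elm: E = 11.33, α = 5.65, σ_y = 51.70 → σ = 11.1 MPa, n = 4.64
  soda-lime glass: E = 71.84, α = 8.88, σ_y = 57.40 → σ = 111 MPa, n = 0.517
  alumina ceramic: E = 357.8, α = 8.06, σ_y = 382.0 → σ = 502 MPa, n = 0.761
  silicon carbide: E = 422.4, α = 4.10, σ_y = 362.0 → σ = 301 MPa, n = 1.20
  stainless steel: E = 204.0, α = 17.2, σ_y = 401.3 → σ = 611 MPa, n = 0.657
The minimum is soda-lime glass at n = 0.517.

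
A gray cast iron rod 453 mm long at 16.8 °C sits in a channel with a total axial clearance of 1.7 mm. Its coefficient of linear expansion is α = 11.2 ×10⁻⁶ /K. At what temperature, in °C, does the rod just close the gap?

α·L₀·ΔT = 1.7 mm ⇒ ΔT = 1.7 / (11.2×10⁻⁶ × 453.0) = 335.1 K.
T = 16.8 + 335.1 = 351.9 °C.

352 °C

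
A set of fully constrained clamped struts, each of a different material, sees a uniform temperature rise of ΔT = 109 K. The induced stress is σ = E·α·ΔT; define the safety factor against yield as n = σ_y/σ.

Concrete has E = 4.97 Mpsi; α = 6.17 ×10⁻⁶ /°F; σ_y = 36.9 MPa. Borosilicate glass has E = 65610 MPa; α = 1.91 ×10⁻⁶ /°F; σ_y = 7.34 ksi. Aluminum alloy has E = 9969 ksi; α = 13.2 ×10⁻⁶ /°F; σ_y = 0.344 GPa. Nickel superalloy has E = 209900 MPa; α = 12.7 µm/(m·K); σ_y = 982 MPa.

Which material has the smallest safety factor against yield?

In consistent units (E in GPa, α in ×10⁻⁶/K, σ_y in MPa):
  concrete: E = 34.27, α = 11.1, σ_y = 36.90 → σ = 41.5 MPa, n = 0.890
  borosilicate glass: E = 65.61, α = 3.44, σ_y = 50.61 → σ = 24.6 MPa, n = 2.06
  aluminum alloy: E = 68.73, α = 23.8, σ_y = 344.0 → σ = 178 MPa, n = 1.93
  nickel superalloy: E = 209.9, α = 12.7, σ_y = 982.0 → σ = 291 MPa, n = 3.38
Concrete has the lowest safety factor, n = 0.890.

concrete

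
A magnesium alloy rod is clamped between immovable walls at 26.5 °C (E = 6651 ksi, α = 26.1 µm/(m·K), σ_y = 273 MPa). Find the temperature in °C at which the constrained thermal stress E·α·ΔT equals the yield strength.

E = 6651 ksi = 45.86 GPa.
E·α·ΔT = 273.0 MPa ⇒ ΔT = 273.0 / (45.86×10³ × 26.1×10⁻⁶) = 228.1 K.
T = 26.5 + 228.1 = 254.6 °C.

255 °C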